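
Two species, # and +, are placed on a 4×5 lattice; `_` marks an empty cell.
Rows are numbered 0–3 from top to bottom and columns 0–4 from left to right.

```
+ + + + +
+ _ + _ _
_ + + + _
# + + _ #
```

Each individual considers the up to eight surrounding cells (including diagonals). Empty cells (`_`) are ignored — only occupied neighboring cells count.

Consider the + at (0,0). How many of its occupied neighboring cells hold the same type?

2

Occupied neighbors of (0,0): (0,1)=+, (1,0)=+.
Same type (+): 2 of 2.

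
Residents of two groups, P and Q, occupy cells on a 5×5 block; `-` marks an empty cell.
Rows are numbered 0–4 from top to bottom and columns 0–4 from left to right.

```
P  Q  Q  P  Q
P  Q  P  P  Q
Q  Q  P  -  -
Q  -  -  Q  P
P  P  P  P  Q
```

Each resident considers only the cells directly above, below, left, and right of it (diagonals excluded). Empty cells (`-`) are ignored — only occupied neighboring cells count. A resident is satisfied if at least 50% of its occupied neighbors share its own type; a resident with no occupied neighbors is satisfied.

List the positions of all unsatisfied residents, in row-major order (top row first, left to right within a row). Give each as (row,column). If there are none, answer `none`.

(0,2), (0,3), (1,0), (3,3), (3,4), (4,3), (4,4)

Row 0: (0,0)P 1/2 ok · (0,1)Q 2/3 ok · (0,2)Q 1/3 unhappy · (0,3)P 1/3 unhappy · (0,4)Q 1/2 ok
Row 1: (1,0)P 1/3 unhappy · (1,1)Q 2/4 ok · (1,2)P 2/4 ok · (1,3)P 2/3 ok · (1,4)Q 1/2 ok
Row 2: (2,0)Q 2/3 ok · (2,1)Q 2/3 ok · (2,2)P 1/2 ok
Row 3: (3,0)Q 1/2 ok · (3,3)Q 0/2 unhappy · (3,4)P 0/2 unhappy
Row 4: (4,0)P 1/2 ok · (4,1)P 2/2 ok · (4,2)P 2/2 ok · (4,3)P 1/3 unhappy · (4,4)Q 0/2 unhappy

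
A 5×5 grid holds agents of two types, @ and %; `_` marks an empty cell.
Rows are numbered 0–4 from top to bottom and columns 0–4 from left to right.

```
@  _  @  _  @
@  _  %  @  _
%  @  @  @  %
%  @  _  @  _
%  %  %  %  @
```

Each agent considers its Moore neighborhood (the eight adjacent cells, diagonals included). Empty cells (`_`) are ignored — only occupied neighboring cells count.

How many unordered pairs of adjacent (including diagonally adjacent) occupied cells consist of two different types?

19

Scan each occupied cell's neighbors to the right and below (and the two forward diagonals) so each pair is counted once.
Row 0: @(0,0)–@(1,0)= @(0,2)–%(1,2)≠ @(0,2)–@(1,3)= @(0,4)–@(1,3)=  → 1/4 unlike.
Row 1: @(1,0)–%(2,0)≠ @(1,0)–@(2,1)= %(1,2)–@(1,3)≠ %(1,2)–@(2,2)≠ %(1,2)–@(2,3)≠ %(1,2)–@(2,1)≠ @(1,3)–@(2,3)= @(1,3)–%(2,4)≠ @(1,3)–@(2,2)=  → 6/9 unlike.
Row 2: %(2,0)–@(2,1)≠ %(2,0)–%(3,0)= %(2,0)–@(3,1)≠ @(2,1)–@(2,2)= @(2,1)–@(3,1)= @(2,1)–%(3,0)≠ @(2,2)–@(2,3)= @(2,2)–@(3,3)= @(2,2)–@(3,1)= @(2,3)–%(2,4)≠ @(2,3)–@(3,3)= %(2,4)–@(3,3)≠  → 5/12 unlike.
Row 3: %(3,0)–@(3,1)≠ %(3,0)–%(4,0)= %(3,0)–%(4,1)= @(3,1)–%(4,1)≠ @(3,1)–%(4,2)≠ @(3,1)–%(4,0)≠ @(3,3)–%(4,3)≠ @(3,3)–@(4,4)= @(3,3)–%(4,2)≠  → 6/9 unlike.
Row 4: %(4,0)–%(4,1)= %(4,1)–%(4,2)= %(4,2)–%(4,3)= %(4,3)–@(4,4)≠  → 1/4 unlike.
Total adjacent occupied pairs: 38; unlike-type pairs: 19.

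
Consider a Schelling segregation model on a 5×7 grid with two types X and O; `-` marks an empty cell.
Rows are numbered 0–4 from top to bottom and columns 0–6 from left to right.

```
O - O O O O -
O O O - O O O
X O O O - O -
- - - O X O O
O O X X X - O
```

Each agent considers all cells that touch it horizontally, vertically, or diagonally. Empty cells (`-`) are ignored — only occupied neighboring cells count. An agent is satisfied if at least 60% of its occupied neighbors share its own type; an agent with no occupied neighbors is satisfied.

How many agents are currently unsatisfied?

(0,0)O 2/2 satisfied
(0,2)O 3/3 satisfied
(0,3)O 4/4 satisfied
(0,4)O 4/4 satisfied
(0,5)O 4/4 satisfied
(1,0)O 3/4 satisfied
(1,1)O 6/7 satisfied
(1,2)O 6/6 satisfied
(1,4)O 6/6 satisfied
(1,5)O 5/5 satisfied
(1,6)O 3/3 satisfied
(2,0)X 0/3 not
(2,1)O 4/5 satisfied
(2,2)O 5/5 satisfied
(2,3)O 4/5 satisfied
(2,5)O 5/6 satisfied
(3,3)O 2/6 not
(3,4)X 2/6 not
(3,5)O 3/5 satisfied
(3,6)O 3/3 satisfied
(4,0)O 1/1 satisfied
(4,1)O 1/2 not
(4,2)X 1/3 not
(4,3)X 3/4 satisfied
(4,4)X 2/4 not
(4,6)O 2/2 satisfied
Unsatisfied: (2,0), (3,3), (3,4), (4,1), (4,2), (4,4) — 6 in total.

6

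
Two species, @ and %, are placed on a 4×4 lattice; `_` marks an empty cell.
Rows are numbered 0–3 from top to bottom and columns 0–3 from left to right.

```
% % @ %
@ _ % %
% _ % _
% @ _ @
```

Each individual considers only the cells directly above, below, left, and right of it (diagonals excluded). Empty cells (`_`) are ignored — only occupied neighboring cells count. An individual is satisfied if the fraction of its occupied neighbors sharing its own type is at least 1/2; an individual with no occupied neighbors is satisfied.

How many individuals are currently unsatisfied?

Row 0: (0,0)% 1/2 ✓ · (0,1)% 1/2 ✓ · (0,2)@ 0/3 ✗ · (0,3)% 1/2 ✓
Row 1: (1,0)@ 0/2 ✗ · (1,2)% 2/3 ✓ · (1,3)% 2/2 ✓
Row 2: (2,0)% 1/2 ✓ · (2,2)% 1/1 ✓
Row 3: (3,0)% 1/2 ✓ · (3,1)@ 0/1 ✗ · (3,3)@ 0/0 ✓
Unsatisfied: (0,2), (1,0), (3,1) — 3 in total.

3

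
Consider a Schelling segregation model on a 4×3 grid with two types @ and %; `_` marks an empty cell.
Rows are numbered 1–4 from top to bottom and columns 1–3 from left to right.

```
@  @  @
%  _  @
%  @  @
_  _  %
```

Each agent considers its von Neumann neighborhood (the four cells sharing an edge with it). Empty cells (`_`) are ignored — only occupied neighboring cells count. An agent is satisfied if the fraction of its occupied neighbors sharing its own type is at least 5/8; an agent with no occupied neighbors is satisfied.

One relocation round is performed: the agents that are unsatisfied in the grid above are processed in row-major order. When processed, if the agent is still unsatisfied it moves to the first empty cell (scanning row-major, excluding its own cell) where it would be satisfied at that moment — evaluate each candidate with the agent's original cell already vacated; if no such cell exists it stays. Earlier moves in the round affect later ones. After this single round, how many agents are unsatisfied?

Initially unsatisfied (in order): (1,1), (2,1), (3,1), (3,2), (4,3).
  (1,1) → (2,2).
  (2,1) → (4,1).
  (3,1) → (4,2).
  (3,2): now satisfied by earlier moves; stays.
  (4,3): no empty cell satisfies it; stays.
Resulting grid:
_ @ @
_ @ @
_ @ @
% % %
Unsatisfied now: (4,3).

1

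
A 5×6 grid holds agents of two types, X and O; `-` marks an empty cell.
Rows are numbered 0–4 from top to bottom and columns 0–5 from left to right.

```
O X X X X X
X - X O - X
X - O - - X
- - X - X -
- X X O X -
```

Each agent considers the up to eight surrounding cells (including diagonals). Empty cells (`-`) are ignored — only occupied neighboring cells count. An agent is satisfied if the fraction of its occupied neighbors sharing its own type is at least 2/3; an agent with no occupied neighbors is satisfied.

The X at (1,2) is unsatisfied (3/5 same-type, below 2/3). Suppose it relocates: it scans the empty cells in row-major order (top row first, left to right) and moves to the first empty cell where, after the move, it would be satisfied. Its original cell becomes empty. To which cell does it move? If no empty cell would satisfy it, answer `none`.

Vacating (1,2). Empty cells in order:
  (1,1): 4/6 same-type → satisfied — stop here.

(1,1)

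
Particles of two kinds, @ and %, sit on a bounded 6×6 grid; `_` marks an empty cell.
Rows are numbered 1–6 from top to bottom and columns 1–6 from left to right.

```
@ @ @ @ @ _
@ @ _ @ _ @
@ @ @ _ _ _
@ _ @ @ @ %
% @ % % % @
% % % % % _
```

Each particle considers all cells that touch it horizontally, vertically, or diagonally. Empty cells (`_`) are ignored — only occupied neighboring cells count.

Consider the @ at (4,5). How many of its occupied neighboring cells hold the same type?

2

Occupied neighbors of (4,5): (4,4)=@, (4,6)=%, (5,4)=%, (5,5)=%, (5,6)=@.
Same type (@): 2 of 5.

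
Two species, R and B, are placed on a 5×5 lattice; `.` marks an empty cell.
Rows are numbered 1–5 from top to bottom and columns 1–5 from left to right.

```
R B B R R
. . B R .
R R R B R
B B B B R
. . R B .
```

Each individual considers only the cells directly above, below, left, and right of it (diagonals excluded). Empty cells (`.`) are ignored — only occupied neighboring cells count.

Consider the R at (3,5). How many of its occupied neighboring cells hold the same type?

Occupied neighbors of (3,5): (4,5)=R, (3,4)=B.
Same type (R): 1 of 2.

1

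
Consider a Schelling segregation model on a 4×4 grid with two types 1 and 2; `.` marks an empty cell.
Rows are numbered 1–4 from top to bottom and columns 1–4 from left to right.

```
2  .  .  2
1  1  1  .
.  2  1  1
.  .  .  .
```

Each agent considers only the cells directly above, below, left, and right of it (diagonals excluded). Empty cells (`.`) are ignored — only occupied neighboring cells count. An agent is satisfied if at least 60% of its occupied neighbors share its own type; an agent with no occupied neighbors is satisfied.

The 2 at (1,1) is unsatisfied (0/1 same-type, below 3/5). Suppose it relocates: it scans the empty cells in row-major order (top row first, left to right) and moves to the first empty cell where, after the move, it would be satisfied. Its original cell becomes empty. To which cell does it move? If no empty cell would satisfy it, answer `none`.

Vacating (1,1). Empty cells in order:
  (1,2): 0/1 same-type → still unsatisfied.
  (1,3): 1/2 same-type → still unsatisfied.
  (2,4): 1/3 same-type → still unsatisfied.
  (3,1): 1/2 same-type → still unsatisfied.
  (4,1): 0/0 same-type → satisfied — stop here.

(4,1)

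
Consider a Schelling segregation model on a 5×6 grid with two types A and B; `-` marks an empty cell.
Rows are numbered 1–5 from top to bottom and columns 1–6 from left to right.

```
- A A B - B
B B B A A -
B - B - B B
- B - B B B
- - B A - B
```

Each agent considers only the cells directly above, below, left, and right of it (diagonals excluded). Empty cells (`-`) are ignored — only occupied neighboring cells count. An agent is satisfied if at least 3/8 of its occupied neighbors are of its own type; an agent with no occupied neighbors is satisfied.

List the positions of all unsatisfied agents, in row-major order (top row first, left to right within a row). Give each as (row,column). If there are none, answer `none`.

(1,3), (1,4), (2,4), (5,3), (5,4)

(1,2)A 1/2 satisfied
(1,3)A 1/3 not
(1,4)B 0/2 not
(1,6)B 0/0 satisfied
(2,1)B 2/2 satisfied
(2,2)B 2/3 satisfied
(2,3)B 2/4 satisfied
(2,4)A 1/3 not
(2,5)A 1/2 satisfied
(3,1)B 1/1 satisfied
(3,3)B 1/1 satisfied
(3,5)B 2/3 satisfied
(3,6)B 2/2 satisfied
(4,2)B 0/0 satisfied
(4,4)B 1/2 satisfied
(4,5)B 3/3 satisfied
(4,6)B 3/3 satisfied
(5,3)B 0/1 not
(5,4)A 0/2 not
(5,6)B 1/1 satisfied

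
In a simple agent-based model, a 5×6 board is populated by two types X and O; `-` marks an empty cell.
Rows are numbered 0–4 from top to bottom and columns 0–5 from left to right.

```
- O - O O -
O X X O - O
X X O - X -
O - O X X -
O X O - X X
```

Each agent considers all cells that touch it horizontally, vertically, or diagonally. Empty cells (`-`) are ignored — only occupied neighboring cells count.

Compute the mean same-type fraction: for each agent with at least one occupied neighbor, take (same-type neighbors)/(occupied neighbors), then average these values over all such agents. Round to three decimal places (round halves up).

(0,1)O 1/3
(0,3)O 2/3
(0,4)O 3/3
(1,0)O 1/4
(1,1)X 3/6
(1,2)X 2/6
(1,3)O 3/5
(1,5)O 1/2
(2,0)X 2/4
(2,1)X 3/7
(2,2)O 2/6
(2,4)X 2/4
(3,0)O 1/4
(3,2)O 2/5
(3,3)X 3/6
(3,4)X 4/4
(4,0)O 1/2
(4,1)X 0/4
(4,2)O 1/3
(4,4)X 3/3
(4,5)X 2/2
Sum over 21 agents: 1/3 + 2/3 + 3/3 + 1/4 + 3/6 + 2/6 + 3/5 + 1/2 + 2/4 + 3/7 + 2/6 + 2/4 + 1/4 + 2/5 + 3/6 + 4/4 + 1/2 + 0/4 + 1/3 + 3/3 + 2/2 = 153/14; mean = 153/14 ÷ 21 = 51/98 = 0.520408… → 0.520.

0.520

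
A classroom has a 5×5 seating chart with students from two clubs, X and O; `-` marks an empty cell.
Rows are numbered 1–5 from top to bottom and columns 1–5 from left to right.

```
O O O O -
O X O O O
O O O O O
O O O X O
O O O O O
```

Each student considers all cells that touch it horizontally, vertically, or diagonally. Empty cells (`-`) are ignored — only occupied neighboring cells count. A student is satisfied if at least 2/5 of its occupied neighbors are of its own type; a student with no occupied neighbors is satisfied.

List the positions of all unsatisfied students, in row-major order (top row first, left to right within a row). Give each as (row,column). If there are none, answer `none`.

(1,1)O 2/3 ok
(1,2)O 4/5 ok
(1,3)O 4/5 ok
(1,4)O 4/4 ok
(2,1)O 4/5 ok
(2,2)X 0/8 unhappy
(2,3)O 7/8 ok
(2,4)O 7/7 ok
(2,5)O 4/4 ok
(3,1)O 4/5 ok
(3,2)O 7/8 ok
(3,3)O 6/8 ok
(3,4)O 7/8 ok
(3,5)O 4/5 ok
(4,1)O 5/5 ok
(4,2)O 8/8 ok
(4,3)O 7/8 ok
(4,4)X 0/8 unhappy
(4,5)O 4/5 ok
(5,1)O 3/3 ok
(5,2)O 5/5 ok
(5,3)O 4/5 ok
(5,4)O 4/5 ok
(5,5)O 2/3 ok

(2,2), (4,4)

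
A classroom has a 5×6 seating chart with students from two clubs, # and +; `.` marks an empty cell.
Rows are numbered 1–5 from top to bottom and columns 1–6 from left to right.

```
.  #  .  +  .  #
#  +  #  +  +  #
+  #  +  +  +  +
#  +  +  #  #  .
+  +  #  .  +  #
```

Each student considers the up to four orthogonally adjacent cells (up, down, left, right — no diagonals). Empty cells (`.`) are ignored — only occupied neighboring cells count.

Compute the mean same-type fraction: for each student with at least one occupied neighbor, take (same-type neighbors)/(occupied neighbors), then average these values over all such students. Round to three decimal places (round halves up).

0.363

Row 1: (1,2)# 0/1 · (1,4)+ 1/1 · (1,6)# 1/1
Row 2: (2,1)# 0/2 · (2,2)+ 0/4 · (2,3)# 0/3 · (2,4)+ 3/4 · (2,5)+ 2/3 · (2,6)# 1/3
Row 3: (3,1)+ 0/3 · (3,2)# 0/4 · (3,3)+ 2/4 · (3,4)+ 3/4 · (3,5)+ 3/4 · (3,6)+ 1/2
Row 4: (4,1)# 0/3 · (4,2)+ 2/4 · (4,3)+ 2/4 · (4,4)# 1/3 · (4,5)# 1/3
Row 5: (5,1)+ 1/2 · (5,2)+ 2/3 · (5,3)# 0/2 · (5,5)+ 0/2 · (5,6)# 0/1
Sum over 25 students: 0/1 + 1/1 + 1/1 + 0/2 + 0/4 + 0/3 + 3/4 + 2/3 + 1/3 + 0/3 + 0/4 + 2/4 + 3/4 + 3/4 + 1/2 + 0/3 + 2/4 + 2/4 + 1/3 + 1/3 + 1/2 + 2/3 + 0/2 + 0/2 + 0/1 = 109/12; mean = 109/12 ÷ 25 = 109/300 = 0.363333… → 0.363.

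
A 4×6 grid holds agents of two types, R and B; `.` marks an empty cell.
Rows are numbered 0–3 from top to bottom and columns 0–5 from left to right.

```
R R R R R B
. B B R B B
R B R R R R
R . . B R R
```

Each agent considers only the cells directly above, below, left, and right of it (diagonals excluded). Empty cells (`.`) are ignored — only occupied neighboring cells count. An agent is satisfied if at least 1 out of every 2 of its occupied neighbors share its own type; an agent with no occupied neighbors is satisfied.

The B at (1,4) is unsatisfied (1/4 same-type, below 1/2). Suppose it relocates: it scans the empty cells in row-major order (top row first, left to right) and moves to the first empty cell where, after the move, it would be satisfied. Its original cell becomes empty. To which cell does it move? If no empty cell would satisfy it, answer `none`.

(3,1)

Vacating (1,4). Empty cells in order:
  (1,0): 1/3 same-type → still unsatisfied.
  (3,1): 1/2 same-type → satisfied — stop here.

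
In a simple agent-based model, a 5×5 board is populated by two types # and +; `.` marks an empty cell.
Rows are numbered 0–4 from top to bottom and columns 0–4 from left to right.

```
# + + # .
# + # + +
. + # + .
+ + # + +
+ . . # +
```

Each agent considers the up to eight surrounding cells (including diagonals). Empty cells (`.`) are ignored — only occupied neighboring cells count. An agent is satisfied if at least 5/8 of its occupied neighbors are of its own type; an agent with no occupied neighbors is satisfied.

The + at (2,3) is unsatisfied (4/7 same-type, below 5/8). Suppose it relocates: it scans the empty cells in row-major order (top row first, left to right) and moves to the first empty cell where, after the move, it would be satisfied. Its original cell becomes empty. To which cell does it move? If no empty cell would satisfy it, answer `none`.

Vacating (2,3). Empty cells in order:
  (0,4): 2/3 same-type → satisfied — stop here.

(0,4)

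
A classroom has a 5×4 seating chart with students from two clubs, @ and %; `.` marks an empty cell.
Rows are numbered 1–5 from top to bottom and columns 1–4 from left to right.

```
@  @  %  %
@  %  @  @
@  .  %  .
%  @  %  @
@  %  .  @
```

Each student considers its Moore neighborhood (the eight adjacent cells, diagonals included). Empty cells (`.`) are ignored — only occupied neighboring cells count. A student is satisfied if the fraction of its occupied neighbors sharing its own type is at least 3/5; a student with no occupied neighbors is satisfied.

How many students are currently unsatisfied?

(1,1)@ 2/3 ok
(1,2)@ 3/5 ok
(1,3)% 2/5 unhappy
(1,4)% 1/3 unhappy
(2,1)@ 3/4 ok
(2,2)% 2/7 unhappy
(2,3)@ 2/6 unhappy
(2,4)@ 1/4 unhappy
(3,1)@ 2/4 unhappy
(3,3)% 2/6 unhappy
(4,1)% 1/4 unhappy
(4,2)@ 2/6 unhappy
(4,3)% 2/5 unhappy
(4,4)@ 1/3 unhappy
(5,1)@ 1/3 unhappy
(5,2)% 2/4 unhappy
(5,4)@ 1/2 unhappy
Unsatisfied: (1,3), (1,4), (2,2), (2,3), (2,4), (3,1), (3,3), (4,1), (4,2), (4,3), (4,4), (5,1), (5,2), (5,4) — 14 in total.

14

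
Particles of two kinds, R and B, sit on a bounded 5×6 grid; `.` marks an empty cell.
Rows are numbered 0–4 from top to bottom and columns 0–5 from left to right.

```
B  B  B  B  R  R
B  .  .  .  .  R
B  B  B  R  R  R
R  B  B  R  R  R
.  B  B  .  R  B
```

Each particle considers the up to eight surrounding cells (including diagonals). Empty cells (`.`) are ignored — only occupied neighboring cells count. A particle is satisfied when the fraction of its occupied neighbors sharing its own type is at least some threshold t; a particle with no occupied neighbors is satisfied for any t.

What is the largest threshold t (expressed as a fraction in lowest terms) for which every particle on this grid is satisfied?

0/1

(0,0)B 2/2
(0,1)B 3/3
(0,2)B 2/2
(0,3)B 1/2
(0,4)R 2/3
(0,5)R 2/2
(1,0)B 4/4
(1,5)R 4/4
(2,0)B 3/4
(2,1)B 5/6
(2,2)B 3/5
(2,3)R 3/5
(2,4)R 6/6
(2,5)R 4/4
(3,0)R 0/4
(3,1)B 6/7
(3,2)B 5/7
(3,3)R 4/7
(3,4)R 6/7
(3,5)R 4/5
(4,1)B 3/4
(4,2)B 3/4
(4,4)R 3/4
(4,5)B 0/3
The smallest same-type fraction is 0/4 at (3,0), which reduces to 0/1. Any threshold above that leaves this particle unsatisfied.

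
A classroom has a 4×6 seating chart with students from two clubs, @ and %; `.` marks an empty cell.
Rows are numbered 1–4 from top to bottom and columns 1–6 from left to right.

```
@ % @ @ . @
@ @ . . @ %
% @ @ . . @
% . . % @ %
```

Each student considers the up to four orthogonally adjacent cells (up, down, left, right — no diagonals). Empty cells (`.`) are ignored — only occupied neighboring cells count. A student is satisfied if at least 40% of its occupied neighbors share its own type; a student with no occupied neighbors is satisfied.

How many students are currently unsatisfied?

9

(1,1)@ 1/2 satisfied
(1,2)% 0/3 not
(1,3)@ 1/2 satisfied
(1,4)@ 1/1 satisfied
(1,6)@ 0/1 not
(2,1)@ 2/3 satisfied
(2,2)@ 2/3 satisfied
(2,5)@ 0/1 not
(2,6)% 0/3 not
(3,1)% 1/3 not
(3,2)@ 2/3 satisfied
(3,3)@ 1/1 satisfied
(3,6)@ 0/2 not
(4,1)% 1/1 satisfied
(4,4)% 0/1 not
(4,5)@ 0/2 not
(4,6)% 0/2 not
Unsatisfied: (1,2), (1,6), (2,5), (2,6), (3,1), (3,6), (4,4), (4,5), (4,6) — 9 in total.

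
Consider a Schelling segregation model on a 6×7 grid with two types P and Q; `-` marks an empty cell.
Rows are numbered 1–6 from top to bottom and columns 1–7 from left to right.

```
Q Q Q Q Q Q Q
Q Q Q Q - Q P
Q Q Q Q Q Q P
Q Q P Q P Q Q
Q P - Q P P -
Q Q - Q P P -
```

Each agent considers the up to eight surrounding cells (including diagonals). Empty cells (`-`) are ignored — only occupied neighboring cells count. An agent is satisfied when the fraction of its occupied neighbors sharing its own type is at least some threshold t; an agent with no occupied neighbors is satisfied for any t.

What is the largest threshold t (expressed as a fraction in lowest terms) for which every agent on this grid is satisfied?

Row 1: (1,1)Q 3/3 · (1,2)Q 5/5 · (1,3)Q 5/5 · (1,4)Q 4/4 · (1,5)Q 4/4 · (1,6)Q 3/4 · (1,7)Q 2/3
Row 2: (2,1)Q 5/5 · (2,2)Q 8/8 · (2,3)Q 8/8 · (2,4)Q 7/7 · (2,6)Q 5/7 · (2,7)P 1/5
Row 3: (3,1)Q 5/5 · (3,2)Q 7/8 · (3,3)Q 7/8 · (3,4)Q 5/7 · (3,5)Q 6/7 · (3,6)Q 4/7 · (3,7)P 1/5
Row 4: (4,1)Q 4/5 · (4,2)Q 5/7 · (4,3)P 1/7 · (4,4)Q 4/7 · (4,5)P 2/8 · (4,6)Q 3/7 · (4,7)Q 2/4
Row 5: (5,1)Q 4/5 · (5,2)P 1/6 · (5,4)Q 2/6 · (5,5)P 4/8 · (5,6)P 4/6
Row 6: (6,1)Q 2/3 · (6,2)Q 2/3 · (6,4)Q 1/3 · (6,5)P 3/5 · (6,6)P 3/3
The smallest same-type fraction is 1/7 at (4,3), which reduces to 1/7. Any threshold above that leaves this agent unsatisfied.

1/7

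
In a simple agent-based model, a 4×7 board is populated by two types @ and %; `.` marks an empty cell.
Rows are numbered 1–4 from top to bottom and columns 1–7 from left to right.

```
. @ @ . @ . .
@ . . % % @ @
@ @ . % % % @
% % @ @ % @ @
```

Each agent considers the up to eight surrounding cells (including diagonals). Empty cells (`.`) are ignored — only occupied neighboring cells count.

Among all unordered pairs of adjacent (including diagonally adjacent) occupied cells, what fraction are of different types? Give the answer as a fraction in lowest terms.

21/47

Scan each occupied cell's neighbors to the right and below (and the two forward diagonals) so each pair is counted once.
Row 1: @(1,2)–@(1,3)= @(1,2)–@(2,1)= @(1,3)–%(2,4)≠ @(1,5)–%(2,5)≠ @(1,5)–@(2,6)= @(1,5)–%(2,4)≠  → 3/6 unlike.
Row 2: @(2,1)–@(3,1)= @(2,1)–@(3,2)= %(2,4)–%(2,5)= %(2,4)–%(3,4)= %(2,4)–%(3,5)= %(2,5)–@(2,6)≠ %(2,5)–%(3,5)= %(2,5)–%(3,6)= %(2,5)–%(3,4)= @(2,6)–@(2,7)= @(2,6)–%(3,6)≠ @(2,6)–@(3,7)= @(2,6)–%(3,5)≠ @(2,7)–@(3,7)= @(2,7)–%(3,6)≠  → 4/15 unlike.
Row 3: @(3,1)–@(3,2)= @(3,1)–%(4,1)≠ @(3,1)–%(4,2)≠ @(3,2)–%(4,2)≠ @(3,2)–@(4,3)= @(3,2)–%(4,1)≠ %(3,4)–%(3,5)= %(3,4)–@(4,4)≠ %(3,4)–%(4,5)= %(3,4)–@(4,3)≠ %(3,5)–%(3,6)= %(3,5)–%(4,5)= %(3,5)–@(4,6)≠ %(3,5)–@(4,4)≠ %(3,6)–@(3,7)≠ %(3,6)–@(4,6)≠ %(3,6)–@(4,7)≠ %(3,6)–%(4,5)= @(3,7)–@(4,7)= @(3,7)–@(4,6)=  → 11/20 unlike.
Row 4: %(4,1)–%(4,2)= %(4,2)–@(4,3)≠ @(4,3)–@(4,4)= @(4,4)–%(4,5)≠ %(4,5)–@(4,6)≠ @(4,6)–@(4,7)=  → 3/6 unlike.
Total adjacent occupied pairs: 47; unlike-type pairs: 21.
21/47 is already in lowest terms.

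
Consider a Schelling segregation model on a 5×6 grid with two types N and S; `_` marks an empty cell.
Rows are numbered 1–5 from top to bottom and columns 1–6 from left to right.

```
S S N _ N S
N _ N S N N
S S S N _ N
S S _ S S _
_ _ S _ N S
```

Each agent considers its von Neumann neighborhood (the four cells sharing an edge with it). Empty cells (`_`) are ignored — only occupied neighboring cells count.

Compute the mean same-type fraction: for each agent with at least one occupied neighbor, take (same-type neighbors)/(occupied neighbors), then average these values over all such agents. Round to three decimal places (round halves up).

0.460

(1,1)S 1/2
(1,2)S 1/2
(1,3)N 1/2
(1,5)N 1/2
(1,6)S 0/2
(2,1)N 0/2
(2,3)N 1/3
(2,4)S 0/3
(2,5)N 2/3
(2,6)N 2/3
(3,1)S 2/3
(3,2)S 3/3
(3,3)S 1/3
(3,4)N 0/3
(3,6)N 1/1
(4,1)S 2/2
(4,2)S 2/2
(4,4)S 1/2
(4,5)S 1/2
(5,3)S — no occupied neighbors
(5,5)N 0/2
(5,6)S 0/1
Sum over 21 agents: 1/2 + 1/2 + 1/2 + 1/2 + 0/2 + 0/2 + 1/3 + 0/3 + 2/3 + 2/3 + 2/3 + 3/3 + 1/3 + 0/3 + 1/1 + 2/2 + 2/2 + 1/2 + 1/2 + 0/2 + 0/1 = 29/3; mean = 29/3 ÷ 21 = 29/63 = 0.460317… → 0.460.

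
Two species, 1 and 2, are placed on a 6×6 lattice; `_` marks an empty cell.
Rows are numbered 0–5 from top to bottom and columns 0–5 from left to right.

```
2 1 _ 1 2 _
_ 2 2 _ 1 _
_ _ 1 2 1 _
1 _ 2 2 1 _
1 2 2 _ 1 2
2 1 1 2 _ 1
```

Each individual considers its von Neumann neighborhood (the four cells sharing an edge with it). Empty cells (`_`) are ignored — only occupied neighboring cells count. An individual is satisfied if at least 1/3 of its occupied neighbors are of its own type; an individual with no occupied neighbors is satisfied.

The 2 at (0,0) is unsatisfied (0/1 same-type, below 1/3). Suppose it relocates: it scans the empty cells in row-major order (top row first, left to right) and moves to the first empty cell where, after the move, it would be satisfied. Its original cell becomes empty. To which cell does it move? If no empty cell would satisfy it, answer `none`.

Vacating (0,0). Empty cells in order:
  (0,2): 1/3 same-type → satisfied — stop here.

(0,2)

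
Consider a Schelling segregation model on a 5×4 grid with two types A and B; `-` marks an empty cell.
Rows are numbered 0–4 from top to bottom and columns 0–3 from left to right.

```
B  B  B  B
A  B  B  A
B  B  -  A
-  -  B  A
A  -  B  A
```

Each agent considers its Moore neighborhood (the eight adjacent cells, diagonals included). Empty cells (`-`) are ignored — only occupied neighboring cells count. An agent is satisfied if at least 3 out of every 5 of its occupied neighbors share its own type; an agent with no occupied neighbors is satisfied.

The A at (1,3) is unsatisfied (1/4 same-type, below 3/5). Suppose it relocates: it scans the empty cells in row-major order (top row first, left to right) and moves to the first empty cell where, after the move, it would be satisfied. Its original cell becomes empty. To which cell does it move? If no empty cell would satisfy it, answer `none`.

none

Vacating (1,3). Empty cells in order:
  (2,2): 2/6 same-type → still unsatisfied.
  (3,0): 1/3 same-type → still unsatisfied.
  (3,1): 1/5 same-type → still unsatisfied.
  (4,1): 1/3 same-type → still unsatisfied.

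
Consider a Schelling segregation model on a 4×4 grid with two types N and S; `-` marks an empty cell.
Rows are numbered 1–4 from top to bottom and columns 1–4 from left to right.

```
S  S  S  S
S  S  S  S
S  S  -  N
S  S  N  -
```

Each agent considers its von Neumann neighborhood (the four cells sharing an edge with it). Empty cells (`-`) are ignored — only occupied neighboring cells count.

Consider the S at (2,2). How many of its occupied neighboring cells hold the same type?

4

Occupied neighbors of (2,2): (1,2)=S, (3,2)=S, (2,1)=S, (2,3)=S.
Same type (S): 4 of 4.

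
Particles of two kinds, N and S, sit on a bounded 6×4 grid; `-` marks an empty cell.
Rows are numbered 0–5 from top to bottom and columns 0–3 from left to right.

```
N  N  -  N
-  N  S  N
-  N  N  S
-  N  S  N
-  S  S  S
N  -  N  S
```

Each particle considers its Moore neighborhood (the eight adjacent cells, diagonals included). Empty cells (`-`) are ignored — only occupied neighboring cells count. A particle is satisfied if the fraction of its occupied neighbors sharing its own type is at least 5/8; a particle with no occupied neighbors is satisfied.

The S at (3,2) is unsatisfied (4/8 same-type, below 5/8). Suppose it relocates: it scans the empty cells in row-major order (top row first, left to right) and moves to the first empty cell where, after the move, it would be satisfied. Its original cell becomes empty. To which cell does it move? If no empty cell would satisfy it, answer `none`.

Vacating (3,2). Empty cells in order:
  (0,2): 1/5 same-type → still unsatisfied.
  (1,0): 0/4 same-type → still unsatisfied.
  (2,0): 0/3 same-type → still unsatisfied.
  (3,0): 1/3 same-type → still unsatisfied.
  (4,0): 1/3 same-type → still unsatisfied.
  (5,1): 2/4 same-type → still unsatisfied.

none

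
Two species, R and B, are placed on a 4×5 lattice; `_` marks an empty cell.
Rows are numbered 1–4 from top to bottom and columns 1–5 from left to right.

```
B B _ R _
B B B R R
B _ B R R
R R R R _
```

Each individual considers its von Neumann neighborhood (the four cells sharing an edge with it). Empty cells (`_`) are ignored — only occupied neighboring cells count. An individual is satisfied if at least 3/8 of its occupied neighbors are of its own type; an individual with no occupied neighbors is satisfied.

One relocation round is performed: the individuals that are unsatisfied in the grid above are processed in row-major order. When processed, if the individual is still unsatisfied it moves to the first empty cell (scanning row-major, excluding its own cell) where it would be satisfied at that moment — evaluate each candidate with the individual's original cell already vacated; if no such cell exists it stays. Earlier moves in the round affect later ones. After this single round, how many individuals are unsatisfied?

Initially unsatisfied (in order): (3,3).
  (3,3) → (1,3).
Resulting grid:
B B B R _
B B B R R
B _ _ R R
R R R R _
All satisfied now.

0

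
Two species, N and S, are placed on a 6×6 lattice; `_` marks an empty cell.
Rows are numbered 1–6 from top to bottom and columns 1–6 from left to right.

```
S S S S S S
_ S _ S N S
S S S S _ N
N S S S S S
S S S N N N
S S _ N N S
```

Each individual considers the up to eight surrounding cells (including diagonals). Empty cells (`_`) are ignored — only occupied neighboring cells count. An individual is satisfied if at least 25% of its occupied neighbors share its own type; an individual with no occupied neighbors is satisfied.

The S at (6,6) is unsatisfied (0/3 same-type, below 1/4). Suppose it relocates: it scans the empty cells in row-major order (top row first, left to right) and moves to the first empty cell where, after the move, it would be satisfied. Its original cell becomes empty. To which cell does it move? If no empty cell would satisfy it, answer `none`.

Vacating (6,6). Empty cells in order:
  (2,1): 5/5 same-type → satisfied — stop here.

(2,1)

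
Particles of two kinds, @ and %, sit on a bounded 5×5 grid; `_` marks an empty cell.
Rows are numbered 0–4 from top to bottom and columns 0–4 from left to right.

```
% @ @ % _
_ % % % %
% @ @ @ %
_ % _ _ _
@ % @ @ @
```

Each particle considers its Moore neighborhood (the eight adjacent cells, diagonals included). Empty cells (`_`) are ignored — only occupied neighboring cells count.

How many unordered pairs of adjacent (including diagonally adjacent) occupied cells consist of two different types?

Scan each occupied cell's neighbors to the right and below (and the two forward diagonals) so each pair is counted once.
From row 0: 7 unlike of 12 pairs (running 7/12).
From row 1: 8 unlike of 14 pairs (running 15/26).
From row 2: 4 unlike of 7 pairs (running 19/33).
From row 3: 2 unlike of 3 pairs (running 21/36).
From row 4: 2 unlike of 4 pairs (running 23/40).
Total adjacent occupied pairs: 40; unlike-type pairs: 23.

23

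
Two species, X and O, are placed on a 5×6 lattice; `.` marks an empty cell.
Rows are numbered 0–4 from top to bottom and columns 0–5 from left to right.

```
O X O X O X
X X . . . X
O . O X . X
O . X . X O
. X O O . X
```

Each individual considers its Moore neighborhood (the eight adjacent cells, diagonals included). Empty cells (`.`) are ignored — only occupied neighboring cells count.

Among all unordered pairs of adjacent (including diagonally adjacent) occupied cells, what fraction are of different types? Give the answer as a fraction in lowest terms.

Scan each occupied cell's neighbors to the right and below (and the two forward diagonals) so each pair is counted once.
From row 0: 9 unlike of 12 pairs (running 9/12).
From row 1: 3 unlike of 5 pairs (running 12/17).
From row 2: 3 unlike of 7 pairs (running 15/24).
From row 3: 6 unlike of 8 pairs (running 21/32).
From row 4: 1 unlike of 2 pairs (running 22/34).
Total adjacent occupied pairs: 34; unlike-type pairs: 22.
22/34 reduces to 11/17.

11/17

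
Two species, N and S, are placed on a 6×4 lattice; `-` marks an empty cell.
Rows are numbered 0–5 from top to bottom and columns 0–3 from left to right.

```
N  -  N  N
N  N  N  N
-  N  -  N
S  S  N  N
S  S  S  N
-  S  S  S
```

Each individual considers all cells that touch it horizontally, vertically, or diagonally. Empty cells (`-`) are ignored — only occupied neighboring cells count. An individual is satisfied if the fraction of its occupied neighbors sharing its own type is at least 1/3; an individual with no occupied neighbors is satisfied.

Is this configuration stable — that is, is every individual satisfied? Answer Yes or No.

Row 0: (0,0)N 2/2 ✓ · (0,2)N 4/4 ✓ · (0,3)N 3/3 ✓
Row 1: (1,0)N 3/3 ✓ · (1,1)N 5/5 ✓ · (1,2)N 6/6 ✓ · (1,3)N 4/4 ✓
Row 2: (2,1)N 4/6 ✓ · (2,3)N 4/4 ✓
Row 3: (3,0)S 3/4 ✓ · (3,1)S 4/6 ✓ · (3,2)N 4/7 ✓ · (3,3)N 3/4 ✓
Row 4: (4,0)S 4/4 ✓ · (4,1)S 6/7 ✓ · (4,2)S 5/8 ✓ · (4,3)N 2/5 ✓
Row 5: (5,1)S 4/4 ✓ · (5,2)S 4/5 ✓ · (5,3)S 2/3 ✓
All meet the threshold, so the configuration is stable.

Yes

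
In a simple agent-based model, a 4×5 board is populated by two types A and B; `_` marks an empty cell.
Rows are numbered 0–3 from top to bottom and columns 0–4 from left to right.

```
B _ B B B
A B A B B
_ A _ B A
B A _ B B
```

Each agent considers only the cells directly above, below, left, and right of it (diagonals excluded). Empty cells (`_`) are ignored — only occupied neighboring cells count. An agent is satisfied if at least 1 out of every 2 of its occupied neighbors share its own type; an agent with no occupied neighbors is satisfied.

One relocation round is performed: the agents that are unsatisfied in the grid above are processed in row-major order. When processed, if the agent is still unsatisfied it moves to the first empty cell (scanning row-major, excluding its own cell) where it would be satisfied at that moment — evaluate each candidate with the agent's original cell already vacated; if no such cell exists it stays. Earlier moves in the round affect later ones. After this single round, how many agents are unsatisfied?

0

Initially unsatisfied (in order): (0,0), (1,0), (1,1), (1,2), (2,4), (3,0).
  (0,0) → (0,1).
  (1,0) → (2,0).
  (1,1) → (0,0).
  (1,2) → (1,0).
  (2,4) → (1,1).
  (3,0) → (1,2).
Resulting grid:
B B B B B
A A B B B
A A _ B _
_ A _ B B
All satisfied now.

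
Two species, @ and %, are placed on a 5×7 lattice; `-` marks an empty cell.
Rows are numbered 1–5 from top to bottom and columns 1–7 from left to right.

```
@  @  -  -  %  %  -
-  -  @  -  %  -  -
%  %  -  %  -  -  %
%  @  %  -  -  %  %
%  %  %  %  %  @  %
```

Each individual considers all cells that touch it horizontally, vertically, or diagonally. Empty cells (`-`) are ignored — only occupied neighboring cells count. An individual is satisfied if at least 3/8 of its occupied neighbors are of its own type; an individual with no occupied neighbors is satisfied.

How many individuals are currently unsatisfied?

Row 1: (1,1)@ 1/1 ✓ · (1,2)@ 2/2 ✓ · (1,5)% 2/2 ✓ · (1,6)% 2/2 ✓
Row 2: (2,3)@ 1/3 ✗ · (2,5)% 3/3 ✓
Row 3: (3,1)% 2/3 ✓ · (3,2)% 3/5 ✓ · (3,4)% 2/3 ✓ · (3,7)% 2/2 ✓
Row 4: (4,1)% 4/5 ✓ · (4,2)@ 0/7 ✗ · (4,3)% 5/6 ✓ · (4,6)% 4/5 ✓ · (4,7)% 3/4 ✓
Row 5: (5,1)% 2/3 ✓ · (5,2)% 4/5 ✓ · (5,3)% 3/4 ✓ · (5,4)% 3/3 ✓ · (5,5)% 2/3 ✓ · (5,6)@ 0/4 ✗ · (5,7)% 2/3 ✓
Unsatisfied: (2,3), (4,2), (5,6) — 3 in total.

3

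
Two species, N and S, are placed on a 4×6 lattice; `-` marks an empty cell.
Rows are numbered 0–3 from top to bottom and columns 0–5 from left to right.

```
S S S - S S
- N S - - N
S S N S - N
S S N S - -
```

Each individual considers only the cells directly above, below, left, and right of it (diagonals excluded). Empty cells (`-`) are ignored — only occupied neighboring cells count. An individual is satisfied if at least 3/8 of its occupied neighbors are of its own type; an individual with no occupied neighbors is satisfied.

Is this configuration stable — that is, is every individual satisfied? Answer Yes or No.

No

Row 0: (0,0)S 1/1 satisfied · (0,1)S 2/3 satisfied · (0,2)S 2/2 satisfied · (0,4)S 1/1 satisfied · (0,5)S 1/2 satisfied
Row 1: (1,1)N 0/3 not · (1,2)S 1/3 not · (1,5)N 1/2 satisfied
Row 2: (2,0)S 2/2 satisfied · (2,1)S 2/4 satisfied · (2,2)N 1/4 not · (2,3)S 1/2 satisfied · (2,5)N 1/1 satisfied
Row 3: (3,0)S 2/2 satisfied · (3,1)S 2/3 satisfied · (3,2)N 1/3 not · (3,3)S 1/2 satisfied
For instance (1,1) has only 0/3 same-type neighbors, below 3/8.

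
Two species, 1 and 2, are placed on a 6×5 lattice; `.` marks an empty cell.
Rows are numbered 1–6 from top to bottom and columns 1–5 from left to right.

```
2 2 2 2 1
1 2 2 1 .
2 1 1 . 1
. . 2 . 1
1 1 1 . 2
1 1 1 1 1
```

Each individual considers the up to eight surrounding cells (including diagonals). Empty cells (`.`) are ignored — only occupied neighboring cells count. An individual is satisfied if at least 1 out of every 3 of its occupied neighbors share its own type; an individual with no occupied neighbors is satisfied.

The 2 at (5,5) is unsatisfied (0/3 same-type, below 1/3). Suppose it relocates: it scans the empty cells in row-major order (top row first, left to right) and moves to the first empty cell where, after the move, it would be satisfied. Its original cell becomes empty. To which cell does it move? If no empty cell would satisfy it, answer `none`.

(3,4)

Vacating (5,5). Empty cells in order:
  (2,5): 1/4 same-type → still unsatisfied.
  (3,4): 2/6 same-type → satisfied — stop here.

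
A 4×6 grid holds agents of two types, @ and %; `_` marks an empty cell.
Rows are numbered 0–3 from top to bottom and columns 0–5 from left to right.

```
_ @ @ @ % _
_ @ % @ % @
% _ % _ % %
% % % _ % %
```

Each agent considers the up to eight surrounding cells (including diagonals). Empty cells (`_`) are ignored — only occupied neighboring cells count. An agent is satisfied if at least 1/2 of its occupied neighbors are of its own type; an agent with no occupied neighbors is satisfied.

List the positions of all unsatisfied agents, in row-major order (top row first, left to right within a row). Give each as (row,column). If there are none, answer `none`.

Row 0: (0,1)@ 2/3 ok · (0,2)@ 4/5 ok · (0,3)@ 2/5 unhappy · (0,4)% 1/4 unhappy
Row 1: (1,1)@ 2/5 unhappy · (1,2)% 1/6 unhappy · (1,3)@ 2/7 unhappy · (1,4)% 3/6 ok · (1,5)@ 0/4 unhappy
Row 2: (2,0)% 2/3 ok · (2,2)% 3/5 ok · (2,4)% 4/6 ok · (2,5)% 4/5 ok
Row 3: (3,0)% 2/2 ok · (3,1)% 4/4 ok · (3,2)% 2/2 ok · (3,4)% 3/3 ok · (3,5)% 3/3 ok

(0,3), (0,4), (1,1), (1,2), (1,3), (1,5)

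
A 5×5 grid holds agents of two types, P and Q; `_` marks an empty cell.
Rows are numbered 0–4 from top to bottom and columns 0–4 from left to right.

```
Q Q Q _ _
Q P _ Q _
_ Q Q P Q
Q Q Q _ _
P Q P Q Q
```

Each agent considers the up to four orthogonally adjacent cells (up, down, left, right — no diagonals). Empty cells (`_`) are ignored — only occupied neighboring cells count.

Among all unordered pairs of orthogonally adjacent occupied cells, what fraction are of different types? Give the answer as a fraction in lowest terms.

11/21

Scan each occupied cell's neighbors to the right and below so each pair is counted once.
Row 0: Q(0,0)–Q(0,1)= Q(0,0)–Q(1,0)= Q(0,1)–Q(0,2)= Q(0,1)–P(1,1)≠  → 1/4 unlike.
Row 1: Q(1,0)–P(1,1)≠ P(1,1)–Q(2,1)≠ Q(1,3)–P(2,3)≠  → 3/3 unlike.
Row 2: Q(2,1)–Q(2,2)= Q(2,1)–Q(3,1)= Q(2,2)–P(2,3)≠ Q(2,2)–Q(3,2)= P(2,3)–Q(2,4)≠  → 2/5 unlike.
Row 3: Q(3,0)–Q(3,1)= Q(3,0)–P(4,0)≠ Q(3,1)–Q(3,2)= Q(3,1)–Q(4,1)= Q(3,2)–P(4,2)≠  → 2/5 unlike.
Row 4: P(4,0)–Q(4,1)≠ Q(4,1)–P(4,2)≠ P(4,2)–Q(4,3)≠ Q(4,3)–Q(4,4)=  → 3/4 unlike.
Total adjacent occupied pairs: 21; unlike-type pairs: 11.
11/21 is already in lowest terms.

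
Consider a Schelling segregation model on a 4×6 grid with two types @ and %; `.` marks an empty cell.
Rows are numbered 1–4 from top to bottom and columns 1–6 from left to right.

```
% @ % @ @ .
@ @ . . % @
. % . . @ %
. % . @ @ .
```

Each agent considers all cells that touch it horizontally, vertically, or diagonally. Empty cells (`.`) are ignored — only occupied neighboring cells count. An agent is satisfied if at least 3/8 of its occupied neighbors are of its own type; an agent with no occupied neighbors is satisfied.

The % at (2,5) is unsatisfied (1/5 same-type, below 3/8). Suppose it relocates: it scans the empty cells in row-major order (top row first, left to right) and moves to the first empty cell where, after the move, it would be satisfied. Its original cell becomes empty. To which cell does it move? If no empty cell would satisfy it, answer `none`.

Vacating (2,5). Empty cells in order:
  (1,6): 0/2 same-type → still unsatisfied.
  (2,3): 2/5 same-type → satisfied — stop here.

(2,3)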